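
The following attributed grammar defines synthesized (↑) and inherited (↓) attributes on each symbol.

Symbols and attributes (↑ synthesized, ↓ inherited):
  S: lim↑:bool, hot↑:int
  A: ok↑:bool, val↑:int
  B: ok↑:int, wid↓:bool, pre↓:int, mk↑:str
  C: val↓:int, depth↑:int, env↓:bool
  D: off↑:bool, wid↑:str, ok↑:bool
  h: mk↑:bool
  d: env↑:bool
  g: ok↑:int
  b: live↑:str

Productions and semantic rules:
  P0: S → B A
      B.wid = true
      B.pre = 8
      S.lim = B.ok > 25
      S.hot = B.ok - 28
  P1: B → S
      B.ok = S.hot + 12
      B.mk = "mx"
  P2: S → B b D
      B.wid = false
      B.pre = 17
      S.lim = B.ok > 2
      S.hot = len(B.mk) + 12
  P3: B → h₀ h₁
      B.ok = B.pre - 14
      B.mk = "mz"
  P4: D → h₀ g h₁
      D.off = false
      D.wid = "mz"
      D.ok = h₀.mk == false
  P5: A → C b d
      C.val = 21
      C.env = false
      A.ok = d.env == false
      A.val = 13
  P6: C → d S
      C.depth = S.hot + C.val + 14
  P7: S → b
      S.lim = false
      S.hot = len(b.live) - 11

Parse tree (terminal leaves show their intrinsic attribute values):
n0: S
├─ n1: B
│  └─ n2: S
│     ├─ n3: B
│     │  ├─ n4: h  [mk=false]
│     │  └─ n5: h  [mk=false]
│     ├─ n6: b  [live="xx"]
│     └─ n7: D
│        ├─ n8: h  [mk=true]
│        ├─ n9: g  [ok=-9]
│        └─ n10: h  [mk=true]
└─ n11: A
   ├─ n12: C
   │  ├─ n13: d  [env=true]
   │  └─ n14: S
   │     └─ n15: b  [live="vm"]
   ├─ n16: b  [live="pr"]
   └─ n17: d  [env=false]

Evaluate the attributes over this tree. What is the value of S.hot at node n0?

1. n1.wid = true  [true]
2. n1.pre = 8  [8]
3. n3.wid = false  [false]
4. n3.pre = 17  [17]
5. n4.mk = false  [terminal]
6. n5.mk = false  [terminal]
7. n3.ok = 3  [B.pre - 14]
8. n3.mk = "mz"  ["mz"]
9. n6.live = "xx"  [terminal]
10. n8.mk = true  [terminal]
11. n9.ok = -9  [terminal]
12. n10.mk = true  [terminal]
13. n7.off = false  [false]
14. n7.wid = "mz"  ["mz"]
15. n7.ok = false  [h₀.mk == false]
16. n2.lim = true  [B.ok > 2]
17. n2.hot = 14  [len(B.mk) + 12]
18. n1.ok = 26  [S.hot + 12]
19. n1.mk = "mx"  ["mx"]
20. n12.val = 21  [21]
21. n12.env = false  [false]
22. n13.env = true  [terminal]
23. n15.live = "vm"  [terminal]
24. n14.lim = false  [false]
25. n14.hot = -9  [len(b.live) - 11]
26. n12.depth = 26  [S.hot + C.val + 14]
27. n16.live = "pr"  [terminal]
28. n17.env = false  [terminal]
29. n11.ok = true  [d.env == false]
30. n11.val = 13  [13]
31. n0.lim = true  [B.ok > 25]
32. n0.hot = -2  [B.ok - 28]

-2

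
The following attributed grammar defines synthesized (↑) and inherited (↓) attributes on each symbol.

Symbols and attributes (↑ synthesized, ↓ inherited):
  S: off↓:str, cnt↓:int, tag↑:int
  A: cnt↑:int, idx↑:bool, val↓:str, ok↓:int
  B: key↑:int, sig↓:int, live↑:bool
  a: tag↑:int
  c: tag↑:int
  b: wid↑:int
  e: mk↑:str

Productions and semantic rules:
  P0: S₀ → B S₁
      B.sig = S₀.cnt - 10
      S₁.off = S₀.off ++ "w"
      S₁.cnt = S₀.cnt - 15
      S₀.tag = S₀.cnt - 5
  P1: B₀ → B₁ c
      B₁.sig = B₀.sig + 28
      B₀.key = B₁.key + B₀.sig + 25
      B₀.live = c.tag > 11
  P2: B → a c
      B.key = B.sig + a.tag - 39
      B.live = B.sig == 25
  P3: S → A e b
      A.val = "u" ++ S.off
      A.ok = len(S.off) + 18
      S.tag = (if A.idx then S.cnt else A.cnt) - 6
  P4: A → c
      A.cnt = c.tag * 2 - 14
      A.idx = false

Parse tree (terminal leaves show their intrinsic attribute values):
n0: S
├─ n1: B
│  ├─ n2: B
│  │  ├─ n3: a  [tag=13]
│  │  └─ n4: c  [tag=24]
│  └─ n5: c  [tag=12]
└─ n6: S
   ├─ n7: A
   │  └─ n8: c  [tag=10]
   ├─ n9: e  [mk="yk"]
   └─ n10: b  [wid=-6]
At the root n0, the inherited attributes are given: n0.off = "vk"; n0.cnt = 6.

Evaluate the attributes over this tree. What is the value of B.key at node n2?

1. n0.off = "vk"  [given at root]
2. n0.cnt = 6  [given at root]
3. n1.sig = -4  [S₀.cnt - 10]
4. n2.sig = 24  [B₀.sig + 28]
5. n3.tag = 13  [terminal]
6. n4.tag = 24  [terminal]
7. n2.key = -2  [B.sig + a.tag - 39]
8. n2.live = false  [B.sig == 25]
9. n5.tag = 12  [terminal]
10. n1.key = 19  [B₁.key + B₀.sig + 25]
11. n1.live = true  [c.tag > 11]
12. n6.off = "vkw"  [S₀.off ++ "w"]
13. n6.cnt = -9  [S₀.cnt - 15]
14. n7.val = "uvkw"  ["u" ++ S.off]
15. n7.ok = 21  [len(S.off) + 18]
16. n8.tag = 10  [terminal]
17. n7.cnt = 6  [c.tag * 2 - 14]
18. n7.idx = false  [false]
19. n9.mk = "yk"  [terminal]
20. n10.wid = -6  [terminal]
21. n6.tag = 0  [(if A.idx then S.cnt else A.cnt) - 6]
22. n0.tag = 1  [S₀.cnt - 5]

-2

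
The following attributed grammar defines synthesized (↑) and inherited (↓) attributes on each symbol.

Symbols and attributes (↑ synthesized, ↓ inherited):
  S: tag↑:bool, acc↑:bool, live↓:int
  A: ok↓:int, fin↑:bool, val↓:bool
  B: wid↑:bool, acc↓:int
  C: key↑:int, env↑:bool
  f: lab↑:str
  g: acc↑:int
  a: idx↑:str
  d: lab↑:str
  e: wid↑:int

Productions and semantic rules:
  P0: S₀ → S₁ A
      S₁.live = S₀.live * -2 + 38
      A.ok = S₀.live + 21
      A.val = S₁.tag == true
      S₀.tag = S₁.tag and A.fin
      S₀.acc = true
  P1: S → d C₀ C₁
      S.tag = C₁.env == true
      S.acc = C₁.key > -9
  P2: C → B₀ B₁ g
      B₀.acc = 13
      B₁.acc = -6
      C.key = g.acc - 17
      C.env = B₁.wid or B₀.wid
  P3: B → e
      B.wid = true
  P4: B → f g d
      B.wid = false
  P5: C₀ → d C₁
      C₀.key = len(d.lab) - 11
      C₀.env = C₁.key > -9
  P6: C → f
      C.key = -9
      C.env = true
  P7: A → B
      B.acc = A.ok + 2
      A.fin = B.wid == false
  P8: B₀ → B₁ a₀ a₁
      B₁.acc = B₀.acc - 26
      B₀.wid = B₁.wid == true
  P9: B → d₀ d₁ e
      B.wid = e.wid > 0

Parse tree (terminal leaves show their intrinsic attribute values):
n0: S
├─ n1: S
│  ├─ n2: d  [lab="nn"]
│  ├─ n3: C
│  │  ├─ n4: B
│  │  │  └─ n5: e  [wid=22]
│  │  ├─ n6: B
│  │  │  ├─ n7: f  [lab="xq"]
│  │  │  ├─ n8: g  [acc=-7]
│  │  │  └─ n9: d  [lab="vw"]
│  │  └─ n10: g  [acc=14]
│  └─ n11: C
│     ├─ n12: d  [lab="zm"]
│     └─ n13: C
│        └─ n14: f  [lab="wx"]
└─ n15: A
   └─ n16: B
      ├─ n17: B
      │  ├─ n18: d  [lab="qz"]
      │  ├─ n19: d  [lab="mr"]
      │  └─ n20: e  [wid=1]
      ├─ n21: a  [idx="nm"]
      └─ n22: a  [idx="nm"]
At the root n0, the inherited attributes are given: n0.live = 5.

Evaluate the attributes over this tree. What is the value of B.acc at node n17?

2

1. n0.live = 5  [given at root]
2. n1.live = 28  [S₀.live * -2 + 38]
3. n2.lab = "nn"  [terminal]
4. n4.acc = 13  [13]
5. n5.wid = 22  [terminal]
6. n4.wid = true  [true]
7. n6.acc = -6  [-6]
8. n7.lab = "xq"  [terminal]
9. n8.acc = -7  [terminal]
10. n9.lab = "vw"  [terminal]
11. n6.wid = false  [false]
12. n10.acc = 14  [terminal]
13. n3.key = -3  [g.acc - 17]
14. n3.env = true  [B₁.wid or B₀.wid]
15. n12.lab = "zm"  [terminal]
16. n14.lab = "wx"  [terminal]
17. n13.key = -9  [-9]
18. n13.env = true  [true]
19. n11.key = -9  [len(d.lab) - 11]
20. n11.env = false  [C₁.key > -9]
21. n1.tag = false  [C₁.env == true]
22. n1.acc = false  [C₁.key > -9]
23. n15.ok = 26  [S₀.live + 21]
24. n15.val = false  [S₁.tag == true]
25. n16.acc = 28  [A.ok + 2]
26. n17.acc = 2  [B₀.acc - 26]
27. n18.lab = "qz"  [terminal]
28. n19.lab = "mr"  [terminal]
29. n20.wid = 1  [terminal]
30. n17.wid = true  [e.wid > 0]
31. n21.idx = "nm"  [terminal]
32. n22.idx = "nm"  [terminal]
33. n16.wid = true  [B₁.wid == true]
34. n15.fin = false  [B.wid == false]
35. n0.tag = false  [S₁.tag and A.fin]
36. n0.acc = true  [true]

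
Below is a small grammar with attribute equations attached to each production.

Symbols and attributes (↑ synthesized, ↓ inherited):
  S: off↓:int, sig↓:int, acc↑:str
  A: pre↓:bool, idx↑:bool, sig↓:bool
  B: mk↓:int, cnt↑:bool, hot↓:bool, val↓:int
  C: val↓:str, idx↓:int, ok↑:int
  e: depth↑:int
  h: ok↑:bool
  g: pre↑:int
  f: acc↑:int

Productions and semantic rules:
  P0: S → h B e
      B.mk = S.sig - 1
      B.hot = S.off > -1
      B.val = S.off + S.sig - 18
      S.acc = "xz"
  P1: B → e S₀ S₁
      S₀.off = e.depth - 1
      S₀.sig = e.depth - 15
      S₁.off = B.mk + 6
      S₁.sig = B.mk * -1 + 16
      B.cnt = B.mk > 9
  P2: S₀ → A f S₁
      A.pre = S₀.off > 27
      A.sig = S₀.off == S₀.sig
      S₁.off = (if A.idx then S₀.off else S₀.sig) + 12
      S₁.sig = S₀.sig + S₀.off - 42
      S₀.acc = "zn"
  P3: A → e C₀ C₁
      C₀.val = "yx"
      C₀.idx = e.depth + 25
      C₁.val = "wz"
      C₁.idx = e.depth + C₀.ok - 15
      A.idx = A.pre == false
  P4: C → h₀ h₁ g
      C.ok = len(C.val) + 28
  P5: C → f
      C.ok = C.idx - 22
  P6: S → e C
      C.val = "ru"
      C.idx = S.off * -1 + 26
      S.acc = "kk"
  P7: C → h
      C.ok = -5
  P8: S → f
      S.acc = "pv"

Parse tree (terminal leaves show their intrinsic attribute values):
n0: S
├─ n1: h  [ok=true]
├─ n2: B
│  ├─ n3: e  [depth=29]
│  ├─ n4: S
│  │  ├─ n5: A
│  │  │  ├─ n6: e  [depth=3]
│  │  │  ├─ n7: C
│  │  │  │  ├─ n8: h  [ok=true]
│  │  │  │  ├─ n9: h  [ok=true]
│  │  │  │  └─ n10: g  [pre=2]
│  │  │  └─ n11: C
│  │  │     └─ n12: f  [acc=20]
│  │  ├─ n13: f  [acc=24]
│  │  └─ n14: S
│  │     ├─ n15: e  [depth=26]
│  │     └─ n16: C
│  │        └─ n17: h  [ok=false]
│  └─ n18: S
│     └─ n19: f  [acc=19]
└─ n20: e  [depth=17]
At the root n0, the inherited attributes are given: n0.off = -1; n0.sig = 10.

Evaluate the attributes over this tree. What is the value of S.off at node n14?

1. n0.off = -1  [given at root]
2. n0.sig = 10  [given at root]
3. n1.ok = true  [terminal]
4. n2.mk = 9  [S.sig - 1]
5. n2.hot = false  [S.off > -1]
6. n2.val = -9  [S.off + S.sig - 18]
7. n3.depth = 29  [terminal]
8. n4.off = 28  [e.depth - 1]
9. n4.sig = 14  [e.depth - 15]
10. n5.pre = true  [S₀.off > 27]
11. n5.sig = false  [S₀.off == S₀.sig]
12. n6.depth = 3  [terminal]
13. n7.val = "yx"  ["yx"]
14. n7.idx = 28  [e.depth + 25]
15. n8.ok = true  [terminal]
16. n9.ok = true  [terminal]
17. n10.pre = 2  [terminal]
18. n7.ok = 30  [len(C.val) + 28]
19. n11.val = "wz"  ["wz"]
20. n11.idx = 18  [e.depth + C₀.ok - 15]
21. n12.acc = 20  [terminal]
22. n11.ok = -4  [C.idx - 22]
23. n5.idx = false  [A.pre == false]
24. n13.acc = 24  [terminal]
25. n14.off = 26  [(if A.idx then S₀.off else S₀.sig) + 12]
26. n14.sig = 0  [S₀.sig + S₀.off - 42]
27. n15.depth = 26  [terminal]
28. n16.val = "ru"  ["ru"]
29. n16.idx = 0  [S.off * -1 + 26]
30. n17.ok = false  [terminal]
31. n16.ok = -5  [-5]
32. n14.acc = "kk"  ["kk"]
33. n4.acc = "zn"  ["zn"]
34. n18.off = 15  [B.mk + 6]
35. n18.sig = 7  [B.mk * -1 + 16]
36. n19.acc = 19  [terminal]
37. n18.acc = "pv"  ["pv"]
38. n2.cnt = false  [B.mk > 9]
39. n20.depth = 17  [terminal]
40. n0.acc = "xz"  ["xz"]

26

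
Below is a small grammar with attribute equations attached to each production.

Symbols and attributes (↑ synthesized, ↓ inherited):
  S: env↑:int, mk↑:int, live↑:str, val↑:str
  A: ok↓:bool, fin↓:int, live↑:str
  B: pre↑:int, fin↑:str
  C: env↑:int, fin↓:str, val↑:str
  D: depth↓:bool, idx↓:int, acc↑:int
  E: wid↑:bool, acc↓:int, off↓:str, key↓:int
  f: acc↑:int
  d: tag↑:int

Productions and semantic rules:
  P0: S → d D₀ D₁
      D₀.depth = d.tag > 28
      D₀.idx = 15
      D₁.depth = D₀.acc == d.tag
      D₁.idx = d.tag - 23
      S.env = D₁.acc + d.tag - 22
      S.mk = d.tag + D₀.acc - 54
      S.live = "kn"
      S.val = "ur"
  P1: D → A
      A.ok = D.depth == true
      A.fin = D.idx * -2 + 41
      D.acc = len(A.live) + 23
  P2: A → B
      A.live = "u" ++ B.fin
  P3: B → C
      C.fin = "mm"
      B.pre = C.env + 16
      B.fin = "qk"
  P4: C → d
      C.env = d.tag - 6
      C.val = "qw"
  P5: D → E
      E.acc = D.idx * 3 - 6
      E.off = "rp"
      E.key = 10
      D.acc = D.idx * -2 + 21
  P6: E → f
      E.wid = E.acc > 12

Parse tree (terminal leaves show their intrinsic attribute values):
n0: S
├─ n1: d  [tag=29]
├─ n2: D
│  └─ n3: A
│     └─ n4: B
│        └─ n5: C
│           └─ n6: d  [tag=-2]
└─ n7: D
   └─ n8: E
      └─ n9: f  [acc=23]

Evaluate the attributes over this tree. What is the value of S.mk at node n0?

1. n1.tag = 29  [terminal]
2. n2.depth = true  [d.tag > 28]
3. n2.idx = 15  [15]
4. n3.ok = true  [D.depth == true]
5. n3.fin = 11  [D.idx * -2 + 41]
6. n5.fin = "mm"  ["mm"]
7. n6.tag = -2  [terminal]
8. n5.env = -8  [d.tag - 6]
9. n5.val = "qw"  ["qw"]
10. n4.pre = 8  [C.env + 16]
11. n4.fin = "qk"  ["qk"]
12. n3.live = "uqk"  ["u" ++ B.fin]
13. n2.acc = 26  [len(A.live) + 23]
14. n7.depth = false  [D₀.acc == d.tag]
15. n7.idx = 6  [d.tag - 23]
16. n8.acc = 12  [D.idx * 3 - 6]
17. n8.off = "rp"  ["rp"]
18. n8.key = 10  [10]
19. n9.acc = 23  [terminal]
20. n8.wid = false  [E.acc > 12]
21. n7.acc = 9  [D.idx * -2 + 21]
22. n0.env = 16  [D₁.acc + d.tag - 22]
23. n0.mk = 1  [d.tag + D₀.acc - 54]
24. n0.live = "kn"  ["kn"]
25. n0.val = "ur"  ["ur"]

1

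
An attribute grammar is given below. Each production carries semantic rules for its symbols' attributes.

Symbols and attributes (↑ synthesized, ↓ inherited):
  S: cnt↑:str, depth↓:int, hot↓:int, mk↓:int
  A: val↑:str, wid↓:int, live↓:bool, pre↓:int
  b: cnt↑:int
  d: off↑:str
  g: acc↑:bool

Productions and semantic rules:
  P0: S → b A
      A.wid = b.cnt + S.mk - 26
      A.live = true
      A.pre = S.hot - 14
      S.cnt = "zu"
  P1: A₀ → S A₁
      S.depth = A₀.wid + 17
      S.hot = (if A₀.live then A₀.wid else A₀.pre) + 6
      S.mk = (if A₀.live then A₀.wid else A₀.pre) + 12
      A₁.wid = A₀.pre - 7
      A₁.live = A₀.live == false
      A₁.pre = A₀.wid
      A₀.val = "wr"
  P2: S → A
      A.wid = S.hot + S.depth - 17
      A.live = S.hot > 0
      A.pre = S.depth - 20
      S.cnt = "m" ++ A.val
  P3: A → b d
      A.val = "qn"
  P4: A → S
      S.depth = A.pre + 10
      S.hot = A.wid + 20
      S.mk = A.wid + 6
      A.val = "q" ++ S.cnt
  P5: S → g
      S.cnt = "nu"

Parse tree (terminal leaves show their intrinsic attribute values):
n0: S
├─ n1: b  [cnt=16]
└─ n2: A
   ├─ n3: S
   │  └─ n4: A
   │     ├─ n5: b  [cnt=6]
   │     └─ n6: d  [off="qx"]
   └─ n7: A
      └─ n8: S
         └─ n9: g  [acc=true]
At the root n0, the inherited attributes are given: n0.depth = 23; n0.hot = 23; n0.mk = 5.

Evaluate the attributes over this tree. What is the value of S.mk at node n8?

1. n0.depth = 23  [given at root]
2. n0.hot = 23  [given at root]
3. n0.mk = 5  [given at root]
4. n1.cnt = 16  [terminal]
5. n2.wid = -5  [b.cnt + S.mk - 26]
6. n2.live = true  [true]
7. n2.pre = 9  [S.hot - 14]
8. n3.depth = 12  [A₀.wid + 17]
9. n3.hot = 1  [(if A₀.live then A₀.wid else A₀.pre) + 6]
10. n3.mk = 7  [(if A₀.live then A₀.wid else A₀.pre) + 12]
11. n4.wid = -4  [S.hot + S.depth - 17]
12. n4.live = true  [S.hot > 0]
13. n4.pre = -8  [S.depth - 20]
14. n5.cnt = 6  [terminal]
15. n6.off = "qx"  [terminal]
16. n4.val = "qn"  ["qn"]
17. n3.cnt = "mqn"  ["m" ++ A.val]
18. n7.wid = 2  [A₀.pre - 7]
19. n7.live = false  [A₀.live == false]
20. n7.pre = -5  [A₀.wid]
21. n8.depth = 5  [A.pre + 10]
22. n8.hot = 22  [A.wid + 20]
23. n8.mk = 8  [A.wid + 6]
24. n9.acc = true  [terminal]
25. n8.cnt = "nu"  ["nu"]
26. n7.val = "qnu"  ["q" ++ S.cnt]
27. n2.val = "wr"  ["wr"]
28. n0.cnt = "zu"  ["zu"]

8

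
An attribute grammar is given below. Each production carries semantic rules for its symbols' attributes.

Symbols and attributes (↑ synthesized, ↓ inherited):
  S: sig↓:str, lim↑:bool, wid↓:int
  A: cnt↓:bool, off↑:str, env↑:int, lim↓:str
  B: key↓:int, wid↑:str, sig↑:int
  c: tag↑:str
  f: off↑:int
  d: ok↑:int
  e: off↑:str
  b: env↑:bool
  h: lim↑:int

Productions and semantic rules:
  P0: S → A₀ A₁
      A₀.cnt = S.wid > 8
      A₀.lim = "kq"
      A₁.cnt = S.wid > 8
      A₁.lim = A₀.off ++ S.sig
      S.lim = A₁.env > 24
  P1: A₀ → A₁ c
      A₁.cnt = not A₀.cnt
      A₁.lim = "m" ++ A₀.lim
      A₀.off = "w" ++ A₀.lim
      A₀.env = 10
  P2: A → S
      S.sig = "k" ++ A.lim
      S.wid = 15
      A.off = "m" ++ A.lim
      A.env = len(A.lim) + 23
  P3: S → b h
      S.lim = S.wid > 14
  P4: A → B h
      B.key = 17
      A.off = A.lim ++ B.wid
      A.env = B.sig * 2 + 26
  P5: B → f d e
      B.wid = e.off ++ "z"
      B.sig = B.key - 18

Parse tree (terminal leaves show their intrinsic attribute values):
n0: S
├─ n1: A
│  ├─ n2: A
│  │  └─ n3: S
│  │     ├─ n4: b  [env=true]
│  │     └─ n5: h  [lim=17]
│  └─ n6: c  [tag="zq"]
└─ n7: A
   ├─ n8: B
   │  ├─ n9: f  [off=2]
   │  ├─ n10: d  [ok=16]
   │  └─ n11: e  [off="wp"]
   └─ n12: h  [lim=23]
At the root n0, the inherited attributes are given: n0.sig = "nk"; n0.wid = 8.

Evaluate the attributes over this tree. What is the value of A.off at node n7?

1. n0.sig = "nk"  [given at root]
2. n0.wid = 8  [given at root]
3. n1.cnt = false  [S.wid > 8]
4. n1.lim = "kq"  ["kq"]
5. n2.cnt = true  [not A₀.cnt]
6. n2.lim = "mkq"  ["m" ++ A₀.lim]
7. n3.sig = "kmkq"  ["k" ++ A.lim]
8. n3.wid = 15  [15]
9. n4.env = true  [terminal]
10. n5.lim = 17  [terminal]
11. n3.lim = true  [S.wid > 14]
12. n2.off = "mmkq"  ["m" ++ A.lim]
13. n2.env = 26  [len(A.lim) + 23]
14. n6.tag = "zq"  [terminal]
15. n1.off = "wkq"  ["w" ++ A₀.lim]
16. n1.env = 10  [10]
17. n7.cnt = false  [S.wid > 8]
18. n7.lim = "wkqnk"  [A₀.off ++ S.sig]
19. n8.key = 17  [17]
20. n9.off = 2  [terminal]
21. n10.ok = 16  [terminal]
22. n11.off = "wp"  [terminal]
23. n8.wid = "wpz"  [e.off ++ "z"]
24. n8.sig = -1  [B.key - 18]
25. n12.lim = 23  [terminal]
26. n7.off = "wkqnkwpz"  [A.lim ++ B.wid]
27. n7.env = 24  [B.sig * 2 + 26]
28. n0.lim = false  [A₁.env > 24]

"wkqnkwpz"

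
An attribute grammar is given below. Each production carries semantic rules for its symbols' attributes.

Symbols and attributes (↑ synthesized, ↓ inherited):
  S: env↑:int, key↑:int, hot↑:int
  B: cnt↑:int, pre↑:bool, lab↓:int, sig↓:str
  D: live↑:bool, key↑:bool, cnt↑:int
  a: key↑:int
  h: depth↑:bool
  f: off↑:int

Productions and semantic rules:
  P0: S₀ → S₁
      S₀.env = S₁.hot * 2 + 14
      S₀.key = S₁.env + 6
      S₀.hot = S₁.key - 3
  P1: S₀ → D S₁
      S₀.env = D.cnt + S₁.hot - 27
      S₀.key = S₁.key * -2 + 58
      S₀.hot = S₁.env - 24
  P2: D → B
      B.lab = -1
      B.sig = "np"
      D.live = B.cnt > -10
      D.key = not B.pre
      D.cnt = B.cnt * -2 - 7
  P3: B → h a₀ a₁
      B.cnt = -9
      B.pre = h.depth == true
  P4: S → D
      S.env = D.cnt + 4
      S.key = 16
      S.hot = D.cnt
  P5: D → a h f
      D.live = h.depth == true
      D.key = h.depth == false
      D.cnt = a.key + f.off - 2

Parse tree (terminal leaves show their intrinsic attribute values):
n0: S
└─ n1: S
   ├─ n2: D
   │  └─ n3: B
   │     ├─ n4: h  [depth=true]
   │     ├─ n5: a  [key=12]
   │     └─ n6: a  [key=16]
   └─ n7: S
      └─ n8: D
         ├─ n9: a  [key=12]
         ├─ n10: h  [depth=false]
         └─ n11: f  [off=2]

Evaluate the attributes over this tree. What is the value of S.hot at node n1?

1. n3.lab = -1  [-1]
2. n3.sig = "np"  ["np"]
3. n4.depth = true  [terminal]
4. n5.key = 12  [terminal]
5. n6.key = 16  [terminal]
6. n3.cnt = -9  [-9]
7. n3.pre = true  [h.depth == true]
8. n2.live = true  [B.cnt > -10]
9. n2.key = false  [not B.pre]
10. n2.cnt = 11  [B.cnt * -2 - 7]
11. n9.key = 12  [terminal]
12. n10.depth = false  [terminal]
13. n11.off = 2  [terminal]
14. n8.live = false  [h.depth == true]
15. n8.key = true  [h.depth == false]
16. n8.cnt = 12  [a.key + f.off - 2]
17. n7.env = 16  [D.cnt + 4]
18. n7.key = 16  [16]
19. n7.hot = 12  [D.cnt]
20. n1.env = -4  [D.cnt + S₁.hot - 27]
21. n1.key = 26  [S₁.key * -2 + 58]
22. n1.hot = -8  [S₁.env - 24]
23. n0.env = -2  [S₁.hot * 2 + 14]
24. n0.key = 2  [S₁.env + 6]
25. n0.hot = 23  [S₁.key - 3]

-8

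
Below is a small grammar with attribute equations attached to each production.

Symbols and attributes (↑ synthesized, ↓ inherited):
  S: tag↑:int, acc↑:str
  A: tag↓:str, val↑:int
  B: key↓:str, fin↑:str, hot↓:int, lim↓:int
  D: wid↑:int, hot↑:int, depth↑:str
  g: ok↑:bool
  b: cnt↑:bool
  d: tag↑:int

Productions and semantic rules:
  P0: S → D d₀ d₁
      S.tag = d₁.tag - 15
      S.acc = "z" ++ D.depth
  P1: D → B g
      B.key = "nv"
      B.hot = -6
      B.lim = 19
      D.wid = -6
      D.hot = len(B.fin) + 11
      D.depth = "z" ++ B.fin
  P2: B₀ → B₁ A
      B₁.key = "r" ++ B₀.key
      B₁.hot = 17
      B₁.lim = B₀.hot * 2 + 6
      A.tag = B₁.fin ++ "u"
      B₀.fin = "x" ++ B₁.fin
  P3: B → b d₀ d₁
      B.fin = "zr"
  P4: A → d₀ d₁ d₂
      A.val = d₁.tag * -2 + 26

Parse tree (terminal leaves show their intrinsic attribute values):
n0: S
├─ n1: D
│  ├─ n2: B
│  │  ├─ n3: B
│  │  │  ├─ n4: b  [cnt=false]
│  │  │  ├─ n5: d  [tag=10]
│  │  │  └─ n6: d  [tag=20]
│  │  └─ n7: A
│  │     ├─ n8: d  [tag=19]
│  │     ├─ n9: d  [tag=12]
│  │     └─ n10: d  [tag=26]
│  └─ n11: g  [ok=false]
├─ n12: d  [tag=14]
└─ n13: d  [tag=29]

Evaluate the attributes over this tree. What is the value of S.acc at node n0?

"zzxzr"

1. n2.key = "nv"  ["nv"]
2. n2.hot = -6  [-6]
3. n2.lim = 19  [19]
4. n3.key = "rnv"  ["r" ++ B₀.key]
5. n3.hot = 17  [17]
6. n3.lim = -6  [B₀.hot * 2 + 6]
7. n4.cnt = false  [terminal]
8. n5.tag = 10  [terminal]
9. n6.tag = 20  [terminal]
10. n3.fin = "zr"  ["zr"]
11. n7.tag = "zru"  [B₁.fin ++ "u"]
12. n8.tag = 19  [terminal]
13. n9.tag = 12  [terminal]
14. n10.tag = 26  [terminal]
15. n7.val = 2  [d₁.tag * -2 + 26]
16. n2.fin = "xzr"  ["x" ++ B₁.fin]
17. n11.ok = false  [terminal]
18. n1.wid = -6  [-6]
19. n1.hot = 14  [len(B.fin) + 11]
20. n1.depth = "zxzr"  ["z" ++ B.fin]
21. n12.tag = 14  [terminal]
22. n13.tag = 29  [terminal]
23. n0.tag = 14  [d₁.tag - 15]
24. n0.acc = "zzxzr"  ["z" ++ D.depth]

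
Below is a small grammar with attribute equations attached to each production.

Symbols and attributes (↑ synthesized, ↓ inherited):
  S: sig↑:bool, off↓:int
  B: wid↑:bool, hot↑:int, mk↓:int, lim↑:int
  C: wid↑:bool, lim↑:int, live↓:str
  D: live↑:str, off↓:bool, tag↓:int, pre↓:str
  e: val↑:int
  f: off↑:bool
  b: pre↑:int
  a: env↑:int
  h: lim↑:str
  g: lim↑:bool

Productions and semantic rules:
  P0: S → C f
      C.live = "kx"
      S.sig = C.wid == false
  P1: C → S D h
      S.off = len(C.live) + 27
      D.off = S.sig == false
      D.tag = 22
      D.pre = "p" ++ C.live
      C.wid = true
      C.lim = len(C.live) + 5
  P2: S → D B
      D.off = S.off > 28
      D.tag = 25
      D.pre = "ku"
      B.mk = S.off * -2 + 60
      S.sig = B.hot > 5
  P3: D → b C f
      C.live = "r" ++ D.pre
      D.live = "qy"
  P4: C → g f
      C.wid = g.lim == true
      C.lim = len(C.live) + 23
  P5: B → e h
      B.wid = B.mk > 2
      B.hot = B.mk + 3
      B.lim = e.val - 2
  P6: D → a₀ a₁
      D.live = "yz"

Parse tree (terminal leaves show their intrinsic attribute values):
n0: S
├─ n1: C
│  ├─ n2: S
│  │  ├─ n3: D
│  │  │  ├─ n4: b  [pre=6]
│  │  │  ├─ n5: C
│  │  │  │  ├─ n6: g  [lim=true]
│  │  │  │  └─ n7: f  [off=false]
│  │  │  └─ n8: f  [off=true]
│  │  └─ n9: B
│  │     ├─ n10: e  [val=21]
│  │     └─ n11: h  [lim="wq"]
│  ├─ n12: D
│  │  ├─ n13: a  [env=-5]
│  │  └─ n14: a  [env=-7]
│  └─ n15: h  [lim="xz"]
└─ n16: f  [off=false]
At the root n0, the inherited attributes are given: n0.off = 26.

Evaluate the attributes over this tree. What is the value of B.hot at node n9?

5

1. n0.off = 26  [given at root]
2. n1.live = "kx"  ["kx"]
3. n2.off = 29  [len(C.live) + 27]
4. n3.off = true  [S.off > 28]
5. n3.tag = 25  [25]
6. n3.pre = "ku"  ["ku"]
7. n4.pre = 6  [terminal]
8. n5.live = "rku"  ["r" ++ D.pre]
9. n6.lim = true  [terminal]
10. n7.off = false  [terminal]
11. n5.wid = true  [g.lim == true]
12. n5.lim = 26  [len(C.live) + 23]
13. n8.off = true  [terminal]
14. n3.live = "qy"  ["qy"]
15. n9.mk = 2  [S.off * -2 + 60]
16. n10.val = 21  [terminal]
17. n11.lim = "wq"  [terminal]
18. n9.wid = false  [B.mk > 2]
19. n9.hot = 5  [B.mk + 3]
20. n9.lim = 19  [e.val - 2]
21. n2.sig = false  [B.hot > 5]
22. n12.off = true  [S.sig == false]
23. n12.tag = 22  [22]
24. n12.pre = "pkx"  ["p" ++ C.live]
25. n13.env = -5  [terminal]
26. n14.env = -7  [terminal]
27. n12.live = "yz"  ["yz"]
28. n15.lim = "xz"  [terminal]
29. n1.wid = true  [true]
30. n1.lim = 7  [len(C.live) + 5]
31. n16.off = false  [terminal]
32. n0.sig = false  [C.wid == false]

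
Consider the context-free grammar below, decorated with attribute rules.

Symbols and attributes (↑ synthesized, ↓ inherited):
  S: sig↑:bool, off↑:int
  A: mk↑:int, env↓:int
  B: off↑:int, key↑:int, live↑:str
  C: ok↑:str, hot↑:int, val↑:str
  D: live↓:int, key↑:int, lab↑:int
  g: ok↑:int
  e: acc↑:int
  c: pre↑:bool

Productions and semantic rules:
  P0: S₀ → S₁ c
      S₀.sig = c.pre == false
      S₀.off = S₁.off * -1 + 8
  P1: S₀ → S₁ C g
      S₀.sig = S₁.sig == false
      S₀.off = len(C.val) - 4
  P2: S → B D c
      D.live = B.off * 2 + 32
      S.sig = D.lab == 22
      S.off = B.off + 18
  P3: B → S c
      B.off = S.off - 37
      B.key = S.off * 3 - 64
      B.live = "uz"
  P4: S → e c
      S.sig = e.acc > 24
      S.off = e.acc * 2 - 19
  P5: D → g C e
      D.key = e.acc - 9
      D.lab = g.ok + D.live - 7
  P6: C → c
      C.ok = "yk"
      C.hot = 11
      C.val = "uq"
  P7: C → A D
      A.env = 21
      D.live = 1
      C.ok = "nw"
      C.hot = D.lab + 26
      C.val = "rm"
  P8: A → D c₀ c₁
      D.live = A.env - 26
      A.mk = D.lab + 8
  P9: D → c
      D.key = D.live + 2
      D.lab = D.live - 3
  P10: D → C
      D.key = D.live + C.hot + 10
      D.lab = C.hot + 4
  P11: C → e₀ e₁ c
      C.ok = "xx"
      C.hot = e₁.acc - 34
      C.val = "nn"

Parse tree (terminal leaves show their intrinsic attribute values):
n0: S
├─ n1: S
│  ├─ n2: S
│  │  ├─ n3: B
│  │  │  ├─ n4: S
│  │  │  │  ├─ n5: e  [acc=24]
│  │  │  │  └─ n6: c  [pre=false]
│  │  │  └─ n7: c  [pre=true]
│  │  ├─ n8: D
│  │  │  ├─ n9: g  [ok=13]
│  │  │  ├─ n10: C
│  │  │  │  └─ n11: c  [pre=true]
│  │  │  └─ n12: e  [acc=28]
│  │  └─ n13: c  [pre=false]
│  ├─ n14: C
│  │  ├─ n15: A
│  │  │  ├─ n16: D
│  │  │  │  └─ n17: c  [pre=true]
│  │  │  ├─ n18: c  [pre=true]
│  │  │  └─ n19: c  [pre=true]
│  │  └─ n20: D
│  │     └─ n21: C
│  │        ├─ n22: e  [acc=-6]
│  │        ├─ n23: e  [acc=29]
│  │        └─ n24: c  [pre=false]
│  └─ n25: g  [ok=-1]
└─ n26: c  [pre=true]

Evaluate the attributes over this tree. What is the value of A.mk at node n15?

1. n5.acc = 24  [terminal]
2. n6.pre = false  [terminal]
3. n4.sig = false  [e.acc > 24]
4. n4.off = 29  [e.acc * 2 - 19]
5. n7.pre = true  [terminal]
6. n3.off = -8  [S.off - 37]
7. n3.key = 23  [S.off * 3 - 64]
8. n3.live = "uz"  ["uz"]
9. n8.live = 16  [B.off * 2 + 32]
10. n9.ok = 13  [terminal]
11. n11.pre = true  [terminal]
12. n10.ok = "yk"  ["yk"]
13. n10.hot = 11  [11]
14. n10.val = "uq"  ["uq"]
15. n12.acc = 28  [terminal]
16. n8.key = 19  [e.acc - 9]
17. n8.lab = 22  [g.ok + D.live - 7]
18. n13.pre = false  [terminal]
19. n2.sig = true  [D.lab == 22]
20. n2.off = 10  [B.off + 18]
21. n15.env = 21  [21]
22. n16.live = -5  [A.env - 26]
23. n17.pre = true  [terminal]
24. n16.key = -3  [D.live + 2]
25. n16.lab = -8  [D.live - 3]
26. n18.pre = true  [terminal]
27. n19.pre = true  [terminal]
28. n15.mk = 0  [D.lab + 8]
29. n20.live = 1  [1]
30. n22.acc = -6  [terminal]
31. n23.acc = 29  [terminal]
32. n24.pre = false  [terminal]
33. n21.ok = "xx"  ["xx"]
34. n21.hot = -5  [e₁.acc - 34]
35. n21.val = "nn"  ["nn"]
36. n20.key = 6  [D.live + C.hot + 10]
37. n20.lab = -1  [C.hot + 4]
38. n14.ok = "nw"  ["nw"]
39. n14.hot = 25  [D.lab + 26]
40. n14.val = "rm"  ["rm"]
41. n25.ok = -1  [terminal]
42. n1.sig = false  [S₁.sig == false]
43. n1.off = -2  [len(C.val) - 4]
44. n26.pre = true  [terminal]
45. n0.sig = false  [c.pre == false]
46. n0.off = 10  [S₁.off * -1 + 8]

0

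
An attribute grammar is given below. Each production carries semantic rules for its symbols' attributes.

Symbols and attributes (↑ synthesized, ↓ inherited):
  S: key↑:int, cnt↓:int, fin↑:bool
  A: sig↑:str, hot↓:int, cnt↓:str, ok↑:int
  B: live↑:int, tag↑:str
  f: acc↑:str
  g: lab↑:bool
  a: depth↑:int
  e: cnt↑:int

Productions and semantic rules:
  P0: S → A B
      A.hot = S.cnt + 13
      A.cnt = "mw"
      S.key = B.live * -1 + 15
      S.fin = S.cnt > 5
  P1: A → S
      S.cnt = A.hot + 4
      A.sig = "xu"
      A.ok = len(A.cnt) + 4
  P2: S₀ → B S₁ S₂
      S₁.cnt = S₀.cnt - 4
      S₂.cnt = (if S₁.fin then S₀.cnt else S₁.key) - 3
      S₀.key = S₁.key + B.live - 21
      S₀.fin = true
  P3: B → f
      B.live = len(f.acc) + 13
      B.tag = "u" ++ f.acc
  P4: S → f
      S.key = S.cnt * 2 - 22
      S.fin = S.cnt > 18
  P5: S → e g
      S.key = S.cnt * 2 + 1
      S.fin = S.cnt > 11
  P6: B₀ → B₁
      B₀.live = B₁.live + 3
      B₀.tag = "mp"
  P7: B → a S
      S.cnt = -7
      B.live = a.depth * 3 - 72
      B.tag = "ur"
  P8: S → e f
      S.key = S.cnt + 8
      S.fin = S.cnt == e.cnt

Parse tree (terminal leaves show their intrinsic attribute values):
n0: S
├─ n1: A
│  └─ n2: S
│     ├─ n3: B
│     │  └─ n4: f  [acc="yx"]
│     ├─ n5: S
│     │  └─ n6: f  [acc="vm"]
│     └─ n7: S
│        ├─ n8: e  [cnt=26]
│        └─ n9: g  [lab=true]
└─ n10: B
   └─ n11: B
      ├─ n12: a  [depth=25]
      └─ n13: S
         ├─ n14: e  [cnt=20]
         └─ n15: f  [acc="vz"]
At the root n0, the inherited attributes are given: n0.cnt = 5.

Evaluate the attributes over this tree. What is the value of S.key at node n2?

8

1. n0.cnt = 5  [given at root]
2. n1.hot = 18  [S.cnt + 13]
3. n1.cnt = "mw"  ["mw"]
4. n2.cnt = 22  [A.hot + 4]
5. n4.acc = "yx"  [terminal]
6. n3.live = 15  [len(f.acc) + 13]
7. n3.tag = "uyx"  ["u" ++ f.acc]
8. n5.cnt = 18  [S₀.cnt - 4]
9. n6.acc = "vm"  [terminal]
10. n5.key = 14  [S.cnt * 2 - 22]
11. n5.fin = false  [S.cnt > 18]
12. n7.cnt = 11  [(if S₁.fin then S₀.cnt else S₁.key) - 3]
13. n8.cnt = 26  [terminal]
14. n9.lab = true  [terminal]
15. n7.key = 23  [S.cnt * 2 + 1]
16. n7.fin = false  [S.cnt > 11]
17. n2.key = 8  [S₁.key + B.live - 21]
18. n2.fin = true  [true]
19. n1.sig = "xu"  ["xu"]
20. n1.ok = 6  [len(A.cnt) + 4]
21. n12.depth = 25  [terminal]
22. n13.cnt = -7  [-7]
23. n14.cnt = 20  [terminal]
24. n15.acc = "vz"  [terminal]
25. n13.key = 1  [S.cnt + 8]
26. n13.fin = false  [S.cnt == e.cnt]
27. n11.live = 3  [a.depth * 3 - 72]
28. n11.tag = "ur"  ["ur"]
29. n10.live = 6  [B₁.live + 3]
30. n10.tag = "mp"  ["mp"]
31. n0.key = 9  [B.live * -1 + 15]
32. n0.fin = false  [S.cnt > 5]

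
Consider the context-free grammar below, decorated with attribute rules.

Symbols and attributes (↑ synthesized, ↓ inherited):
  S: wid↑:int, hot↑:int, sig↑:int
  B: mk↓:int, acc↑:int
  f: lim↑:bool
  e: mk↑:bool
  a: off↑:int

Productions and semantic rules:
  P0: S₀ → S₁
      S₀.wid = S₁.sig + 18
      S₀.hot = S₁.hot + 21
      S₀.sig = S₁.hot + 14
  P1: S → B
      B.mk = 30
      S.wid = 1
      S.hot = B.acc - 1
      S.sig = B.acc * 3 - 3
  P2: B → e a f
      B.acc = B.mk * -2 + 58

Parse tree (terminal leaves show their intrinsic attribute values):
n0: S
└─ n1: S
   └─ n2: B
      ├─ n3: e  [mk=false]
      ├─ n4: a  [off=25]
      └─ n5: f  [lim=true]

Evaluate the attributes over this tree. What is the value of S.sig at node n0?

1. n2.mk = 30  [30]
2. n3.mk = false  [terminal]
3. n4.off = 25  [terminal]
4. n5.lim = true  [terminal]
5. n2.acc = -2  [B.mk * -2 + 58]
6. n1.wid = 1  [1]
7. n1.hot = -3  [B.acc - 1]
8. n1.sig = -9  [B.acc * 3 - 3]
9. n0.wid = 9  [S₁.sig + 18]
10. n0.hot = 18  [S₁.hot + 21]
11. n0.sig = 11  [S₁.hot + 14]

11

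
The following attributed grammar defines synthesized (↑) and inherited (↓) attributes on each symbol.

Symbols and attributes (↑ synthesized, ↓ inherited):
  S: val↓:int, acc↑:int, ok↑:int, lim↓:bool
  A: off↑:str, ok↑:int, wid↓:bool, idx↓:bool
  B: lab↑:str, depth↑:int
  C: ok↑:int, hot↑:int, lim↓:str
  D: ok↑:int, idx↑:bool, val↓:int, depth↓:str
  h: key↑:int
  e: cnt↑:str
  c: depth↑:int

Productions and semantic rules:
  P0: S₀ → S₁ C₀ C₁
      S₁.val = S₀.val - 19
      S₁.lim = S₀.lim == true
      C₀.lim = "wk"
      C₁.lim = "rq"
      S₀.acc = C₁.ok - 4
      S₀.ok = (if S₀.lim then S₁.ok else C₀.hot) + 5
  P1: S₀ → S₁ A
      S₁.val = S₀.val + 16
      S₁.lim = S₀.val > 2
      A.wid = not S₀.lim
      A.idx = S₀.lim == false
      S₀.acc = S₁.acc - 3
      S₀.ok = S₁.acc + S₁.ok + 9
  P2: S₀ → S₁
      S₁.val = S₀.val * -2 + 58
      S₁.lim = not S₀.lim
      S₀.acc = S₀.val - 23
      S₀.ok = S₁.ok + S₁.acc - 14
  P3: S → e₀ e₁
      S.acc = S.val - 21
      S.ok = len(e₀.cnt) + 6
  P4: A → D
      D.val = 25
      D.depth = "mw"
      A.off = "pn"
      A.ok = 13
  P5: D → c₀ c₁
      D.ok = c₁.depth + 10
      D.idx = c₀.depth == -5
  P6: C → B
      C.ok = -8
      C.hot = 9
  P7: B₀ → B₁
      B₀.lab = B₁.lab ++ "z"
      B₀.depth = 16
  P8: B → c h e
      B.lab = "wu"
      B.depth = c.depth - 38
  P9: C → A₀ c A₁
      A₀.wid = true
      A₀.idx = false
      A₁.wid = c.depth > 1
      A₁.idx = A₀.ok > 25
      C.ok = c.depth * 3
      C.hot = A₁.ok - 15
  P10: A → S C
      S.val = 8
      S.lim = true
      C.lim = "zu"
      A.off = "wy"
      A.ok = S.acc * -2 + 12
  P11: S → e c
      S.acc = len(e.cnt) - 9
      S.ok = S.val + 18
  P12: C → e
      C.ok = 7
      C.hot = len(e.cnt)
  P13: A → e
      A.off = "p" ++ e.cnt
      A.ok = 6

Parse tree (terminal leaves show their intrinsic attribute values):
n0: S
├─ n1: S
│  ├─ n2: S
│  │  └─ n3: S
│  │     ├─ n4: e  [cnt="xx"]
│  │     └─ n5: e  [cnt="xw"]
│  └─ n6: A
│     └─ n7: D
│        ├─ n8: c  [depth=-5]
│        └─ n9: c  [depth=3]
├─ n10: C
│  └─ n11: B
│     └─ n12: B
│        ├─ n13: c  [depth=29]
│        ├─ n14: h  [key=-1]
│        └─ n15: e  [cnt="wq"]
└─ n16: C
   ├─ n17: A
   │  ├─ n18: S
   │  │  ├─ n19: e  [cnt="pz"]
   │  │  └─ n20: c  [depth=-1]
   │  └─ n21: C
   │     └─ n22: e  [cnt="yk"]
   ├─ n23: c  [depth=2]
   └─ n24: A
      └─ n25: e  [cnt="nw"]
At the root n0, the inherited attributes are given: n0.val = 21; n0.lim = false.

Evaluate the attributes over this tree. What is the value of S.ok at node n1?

-1

1. n0.val = 21  [given at root]
2. n0.lim = false  [given at root]
3. n1.val = 2  [S₀.val - 19]
4. n1.lim = false  [S₀.lim == true]
5. n2.val = 18  [S₀.val + 16]
6. n2.lim = false  [S₀.val > 2]
7. n3.val = 22  [S₀.val * -2 + 58]
8. n3.lim = true  [not S₀.lim]
9. n4.cnt = "xx"  [terminal]
10. n5.cnt = "xw"  [terminal]
11. n3.acc = 1  [S.val - 21]
12. n3.ok = 8  [len(e₀.cnt) + 6]
13. n2.acc = -5  [S₀.val - 23]
14. n2.ok = -5  [S₁.ok + S₁.acc - 14]
15. n6.wid = true  [not S₀.lim]
16. n6.idx = true  [S₀.lim == false]
17. n7.val = 25  [25]
18. n7.depth = "mw"  ["mw"]
19. n8.depth = -5  [terminal]
20. n9.depth = 3  [terminal]
21. n7.ok = 13  [c₁.depth + 10]
22. n7.idx = true  [c₀.depth == -5]
23. n6.off = "pn"  ["pn"]
24. n6.ok = 13  [13]
25. n1.acc = -8  [S₁.acc - 3]
26. n1.ok = -1  [S₁.acc + S₁.ok + 9]
27. n10.lim = "wk"  ["wk"]
28. n13.depth = 29  [terminal]
29. n14.key = -1  [terminal]
30. n15.cnt = "wq"  [terminal]
31. n12.lab = "wu"  ["wu"]
32. n12.depth = -9  [c.depth - 38]
33. n11.lab = "wuz"  [B₁.lab ++ "z"]
34. n11.depth = 16  [16]
35. n10.ok = -8  [-8]
36. n10.hot = 9  [9]
37. n16.lim = "rq"  ["rq"]
38. n17.wid = true  [true]
39. n17.idx = false  [false]
40. n18.val = 8  [8]
41. n18.lim = true  [true]
42. n19.cnt = "pz"  [terminal]
43. n20.depth = -1  [terminal]
44. n18.acc = -7  [len(e.cnt) - 9]
45. n18.ok = 26  [S.val + 18]
46. n21.lim = "zu"  ["zu"]
47. n22.cnt = "yk"  [terminal]
48. n21.ok = 7  [7]
49. n21.hot = 2  [len(e.cnt)]
50. n17.off = "wy"  ["wy"]
51. n17.ok = 26  [S.acc * -2 + 12]
52. n23.depth = 2  [terminal]
53. n24.wid = true  [c.depth > 1]
54. n24.idx = true  [A₀.ok > 25]
55. n25.cnt = "nw"  [terminal]
56. n24.off = "pnw"  ["p" ++ e.cnt]
57. n24.ok = 6  [6]
58. n16.ok = 6  [c.depth * 3]
59. n16.hot = -9  [A₁.ok - 15]
60. n0.acc = 2  [C₁.ok - 4]
61. n0.ok = 14  [(if S₀.lim then S₁.ok else C₀.hot) + 5]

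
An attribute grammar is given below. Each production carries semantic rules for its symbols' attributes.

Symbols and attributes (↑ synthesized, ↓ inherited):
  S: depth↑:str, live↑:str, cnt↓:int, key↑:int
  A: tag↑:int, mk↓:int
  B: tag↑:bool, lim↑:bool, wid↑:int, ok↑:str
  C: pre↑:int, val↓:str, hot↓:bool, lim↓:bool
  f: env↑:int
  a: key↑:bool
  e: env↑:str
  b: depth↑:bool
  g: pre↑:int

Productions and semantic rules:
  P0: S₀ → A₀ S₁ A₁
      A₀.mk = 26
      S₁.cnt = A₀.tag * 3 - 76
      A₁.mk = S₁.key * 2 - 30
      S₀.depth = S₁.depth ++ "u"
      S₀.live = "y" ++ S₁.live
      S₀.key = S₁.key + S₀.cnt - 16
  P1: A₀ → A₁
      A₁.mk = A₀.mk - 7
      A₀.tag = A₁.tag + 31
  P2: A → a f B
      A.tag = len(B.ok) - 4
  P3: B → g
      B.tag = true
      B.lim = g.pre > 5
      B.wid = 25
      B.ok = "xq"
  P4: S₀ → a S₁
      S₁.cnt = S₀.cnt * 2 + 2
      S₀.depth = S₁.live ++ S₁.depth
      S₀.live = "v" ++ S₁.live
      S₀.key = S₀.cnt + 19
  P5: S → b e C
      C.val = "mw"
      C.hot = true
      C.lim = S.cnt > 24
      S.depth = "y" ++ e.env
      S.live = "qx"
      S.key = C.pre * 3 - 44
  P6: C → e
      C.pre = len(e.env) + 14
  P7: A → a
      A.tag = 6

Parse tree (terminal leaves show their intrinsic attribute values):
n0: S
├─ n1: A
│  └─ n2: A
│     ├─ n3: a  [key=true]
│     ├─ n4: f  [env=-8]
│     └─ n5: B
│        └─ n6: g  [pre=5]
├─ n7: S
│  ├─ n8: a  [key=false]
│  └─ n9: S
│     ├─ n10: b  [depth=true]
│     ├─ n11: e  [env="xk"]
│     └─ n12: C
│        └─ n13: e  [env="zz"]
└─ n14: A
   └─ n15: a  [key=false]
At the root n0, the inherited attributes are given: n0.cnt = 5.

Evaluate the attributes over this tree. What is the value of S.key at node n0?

1. n0.cnt = 5  [given at root]
2. n1.mk = 26  [26]
3. n2.mk = 19  [A₀.mk - 7]
4. n3.key = true  [terminal]
5. n4.env = -8  [terminal]
6. n6.pre = 5  [terminal]
7. n5.tag = true  [true]
8. n5.lim = false  [g.pre > 5]
9. n5.wid = 25  [25]
10. n5.ok = "xq"  ["xq"]
11. n2.tag = -2  [len(B.ok) - 4]
12. n1.tag = 29  [A₁.tag + 31]
13. n7.cnt = 11  [A₀.tag * 3 - 76]
14. n8.key = false  [terminal]
15. n9.cnt = 24  [S₀.cnt * 2 + 2]
16. n10.depth = true  [terminal]
17. n11.env = "xk"  [terminal]
18. n12.val = "mw"  ["mw"]
19. n12.hot = true  [true]
20. n12.lim = false  [S.cnt > 24]
21. n13.env = "zz"  [terminal]
22. n12.pre = 16  [len(e.env) + 14]
23. n9.depth = "yxk"  ["y" ++ e.env]
24. n9.live = "qx"  ["qx"]
25. n9.key = 4  [C.pre * 3 - 44]
26. n7.depth = "qxyxk"  [S₁.live ++ S₁.depth]
27. n7.live = "vqx"  ["v" ++ S₁.live]
28. n7.key = 30  [S₀.cnt + 19]
29. n14.mk = 30  [S₁.key * 2 - 30]
30. n15.key = false  [terminal]
31. n14.tag = 6  [6]
32. n0.depth = "qxyxku"  [S₁.depth ++ "u"]
33. n0.live = "yvqx"  ["y" ++ S₁.live]
34. n0.key = 19  [S₁.key + S₀.cnt - 16]

19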